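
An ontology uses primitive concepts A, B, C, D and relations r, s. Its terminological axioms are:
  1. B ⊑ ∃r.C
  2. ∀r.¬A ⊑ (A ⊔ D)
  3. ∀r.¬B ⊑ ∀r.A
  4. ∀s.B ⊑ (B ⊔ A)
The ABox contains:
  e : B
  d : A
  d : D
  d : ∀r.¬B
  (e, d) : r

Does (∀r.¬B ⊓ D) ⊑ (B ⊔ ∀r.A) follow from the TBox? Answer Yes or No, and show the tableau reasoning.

1. (∀r.¬B ⊓ D) ⊑ (B ⊔ ∀r.A)  ⇔  ((∀r.¬B ⊓ D) ⊓ (¬B ⊓ ∃r.¬A)) unsat w.r.t. T
   all branches close; clash {A, ¬A} at an ∃-successor
2. Hence (∀r.¬B ⊓ D) ⊑ (B ⊔ ∀r.A): entailed.

Yes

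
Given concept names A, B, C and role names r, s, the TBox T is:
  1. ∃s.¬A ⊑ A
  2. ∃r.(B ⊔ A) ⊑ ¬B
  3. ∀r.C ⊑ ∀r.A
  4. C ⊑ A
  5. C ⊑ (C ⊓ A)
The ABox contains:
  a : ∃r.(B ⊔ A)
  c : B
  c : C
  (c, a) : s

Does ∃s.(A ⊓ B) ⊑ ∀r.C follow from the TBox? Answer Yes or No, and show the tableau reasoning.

No

1. ∃s.(A ⊓ B) ⊑ ∀r.C  ⇔  (∃s.(A ⊓ B) ⊓ ∃r.¬C) unsat w.r.t. T
   open: L(x₀) ⊇ {¬C, ∀r.(¬B ⊓ ¬A), ∀s.A, ∃r.¬C, ∃s.(A ⊓ B)} (+ ∃-successors)
2. Hence ∃s.(A ⊓ B) ⊑ ∀r.C: not entailed.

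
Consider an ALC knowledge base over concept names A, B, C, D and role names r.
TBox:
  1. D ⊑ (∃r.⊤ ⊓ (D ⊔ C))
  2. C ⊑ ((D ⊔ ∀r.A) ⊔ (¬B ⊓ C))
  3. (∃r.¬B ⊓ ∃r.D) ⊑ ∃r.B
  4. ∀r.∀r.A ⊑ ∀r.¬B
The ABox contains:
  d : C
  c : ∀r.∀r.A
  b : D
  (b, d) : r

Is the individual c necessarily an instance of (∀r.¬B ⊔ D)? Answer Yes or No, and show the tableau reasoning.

Yes

1. c : (∀r.¬B ⊔ D)?  L(c) = {∀r.∀r.A} ∪ {(∃r.B ⊓ ¬D)}
   clash {B, ¬B} at an ∃-successor — c ∈ (∀r.¬B ⊔ D)
2. Hence c : (∀r.¬B ⊔ D): entailed.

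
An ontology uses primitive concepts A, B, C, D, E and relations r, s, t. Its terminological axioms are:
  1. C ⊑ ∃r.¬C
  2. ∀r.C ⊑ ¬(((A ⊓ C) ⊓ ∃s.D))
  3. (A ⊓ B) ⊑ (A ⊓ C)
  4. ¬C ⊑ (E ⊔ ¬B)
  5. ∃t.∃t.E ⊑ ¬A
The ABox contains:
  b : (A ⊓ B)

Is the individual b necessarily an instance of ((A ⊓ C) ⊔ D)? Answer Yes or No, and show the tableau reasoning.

Yes

1. b : ((A ⊓ C) ⊔ D)?  L(b) = {(A ⊓ B)} ∪ {((¬A ⊔ ¬C) ⊓ ¬D)}
   clash {C, ¬C} at b — b ∈ ((A ⊓ C) ⊔ D)
2. Hence b : ((A ⊓ C) ⊔ D): entailed.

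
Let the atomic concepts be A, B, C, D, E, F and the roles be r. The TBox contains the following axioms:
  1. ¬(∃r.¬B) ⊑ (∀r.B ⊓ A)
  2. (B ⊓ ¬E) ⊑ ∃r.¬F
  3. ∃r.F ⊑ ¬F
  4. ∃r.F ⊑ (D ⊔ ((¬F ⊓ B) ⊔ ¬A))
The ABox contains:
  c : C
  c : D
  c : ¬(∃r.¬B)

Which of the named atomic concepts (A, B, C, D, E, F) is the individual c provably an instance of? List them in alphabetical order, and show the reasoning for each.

1. c : A?  L(c) = {C, D, ¬(∃r.¬B)} ∪ {¬A}
   clash {A, ¬A} at c — c ∈ A
2. c : B?  L(c) = {C, D, ¬(∃r.¬B)} ∪ {¬B}
   apply at c: ¬(∃r.¬B)⊑(∀r.B ⊓ A)
   open: L(c) ⊇ {A, C, D, ¬B, ∀r.B, …} — c ∉ B possible
3. c : C?  L(c) = {C, D, ¬(∃r.¬B)} ∪ {¬C}
   clash {C, ¬C} at c — c ∈ C
4. c : D?  L(c) = {C, D, ¬(∃r.¬B)} ∪ {¬D}
   clash {D, ¬D} at c — c ∈ D
5. c : E?  L(c) = {C, D, ¬(∃r.¬B)} ∪ {¬E}
   apply at c: ¬(∃r.¬B)⊑(∀r.B ⊓ A)
   open: L(c) ⊇ {A, C, D, ¬B, ¬E, …} — c ∉ E possible
6. c : F?  L(c) = {C, D, ¬(∃r.¬B)} ∪ {¬F}
   apply at c: ¬(∃r.¬B)⊑(∀r.B ⊓ A)
   open: L(c) ⊇ {A, C, D, ¬B, ¬F, …} — c ∉ F possible
7. Entailed for c: {A, C, D}

{A, C, D}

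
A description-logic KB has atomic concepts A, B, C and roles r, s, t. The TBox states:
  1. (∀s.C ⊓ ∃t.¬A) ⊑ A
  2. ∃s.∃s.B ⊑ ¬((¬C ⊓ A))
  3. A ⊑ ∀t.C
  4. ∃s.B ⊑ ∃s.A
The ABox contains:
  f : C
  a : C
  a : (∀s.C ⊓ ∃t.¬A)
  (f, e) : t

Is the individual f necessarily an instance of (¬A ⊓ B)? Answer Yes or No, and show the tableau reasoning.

1. f : (¬A ⊓ B)?  L(f) = {C} ∪ {(A ⊔ ¬B)}
   open: L(f) ⊇ {A, C, ∀s.¬B, ∀s.∀s.¬B, ∀t.C} — f ∉ (¬A ⊓ B) possible
2. Hence f : (¬A ⊓ B): not entailed.

No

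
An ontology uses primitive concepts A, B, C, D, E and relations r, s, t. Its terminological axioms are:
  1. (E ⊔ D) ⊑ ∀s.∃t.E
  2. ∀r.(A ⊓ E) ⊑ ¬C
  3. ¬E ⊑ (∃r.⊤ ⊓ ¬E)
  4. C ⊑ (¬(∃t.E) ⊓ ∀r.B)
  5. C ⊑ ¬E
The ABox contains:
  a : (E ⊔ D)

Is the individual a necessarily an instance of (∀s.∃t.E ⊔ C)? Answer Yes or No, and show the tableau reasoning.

Yes

1. a : (∀s.∃t.E ⊔ C)?  L(a) = {(E ⊔ D)} ∪ {(∃s.∀t.¬E ⊓ ¬C)}
   clash {E, ¬E} at an ∃-successor — a ∈ (∀s.∃t.E ⊔ C)
2. Hence a : (∀s.∃t.E ⊔ C): entailed.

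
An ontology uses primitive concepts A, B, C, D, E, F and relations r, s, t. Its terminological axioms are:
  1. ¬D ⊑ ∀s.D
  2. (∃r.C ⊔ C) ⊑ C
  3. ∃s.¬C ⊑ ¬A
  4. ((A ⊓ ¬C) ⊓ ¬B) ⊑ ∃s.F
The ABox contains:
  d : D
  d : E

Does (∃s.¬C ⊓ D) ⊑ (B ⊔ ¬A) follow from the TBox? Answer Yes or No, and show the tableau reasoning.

1. (∃s.¬C ⊓ D) ⊑ (B ⊔ ¬A)  ⇔  ((∃s.¬C ⊓ D) ⊓ (¬B ⊓ A)) unsat w.r.t. T
   all branches close; clash {A, ¬A} at x₀
2. Hence (∃s.¬C ⊓ D) ⊑ (B ⊔ ¬A): entailed.

Yes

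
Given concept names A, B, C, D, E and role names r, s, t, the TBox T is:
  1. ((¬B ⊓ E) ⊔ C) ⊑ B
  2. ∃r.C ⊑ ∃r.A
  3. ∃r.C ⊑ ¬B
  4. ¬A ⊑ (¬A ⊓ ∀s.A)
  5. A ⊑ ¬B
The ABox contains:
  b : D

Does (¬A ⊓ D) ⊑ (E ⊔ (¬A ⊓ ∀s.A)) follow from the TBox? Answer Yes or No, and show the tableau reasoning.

1. (¬A ⊓ D) ⊑ (E ⊔ (¬A ⊓ ∀s.A))  ⇔  ((¬A ⊓ D) ⊓ (¬E ⊓ (A ⊔ ∃s.¬A))) unsat w.r.t. T
   all branches close; clash {B, ¬B} at x₀
2. Hence (¬A ⊓ D) ⊑ (E ⊔ (¬A ⊓ ∀s.A)): entailed.

Yes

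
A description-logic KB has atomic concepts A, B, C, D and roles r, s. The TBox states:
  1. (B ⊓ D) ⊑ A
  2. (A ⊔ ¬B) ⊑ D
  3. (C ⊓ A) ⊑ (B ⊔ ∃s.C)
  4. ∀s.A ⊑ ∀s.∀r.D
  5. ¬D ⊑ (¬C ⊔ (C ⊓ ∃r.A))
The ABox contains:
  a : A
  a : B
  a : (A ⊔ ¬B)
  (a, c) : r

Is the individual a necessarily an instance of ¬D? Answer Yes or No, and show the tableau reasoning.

1. a : ¬D?  L(a) = {A, B, (A ⊔ ¬B)} ∪ {D}
   open: L(a) ⊇ {A, B, D, ¬C, ∃s.¬A} (+ ∃-successors) — a ∉ ¬D possible
2. Hence a : ¬D: not entailed.

No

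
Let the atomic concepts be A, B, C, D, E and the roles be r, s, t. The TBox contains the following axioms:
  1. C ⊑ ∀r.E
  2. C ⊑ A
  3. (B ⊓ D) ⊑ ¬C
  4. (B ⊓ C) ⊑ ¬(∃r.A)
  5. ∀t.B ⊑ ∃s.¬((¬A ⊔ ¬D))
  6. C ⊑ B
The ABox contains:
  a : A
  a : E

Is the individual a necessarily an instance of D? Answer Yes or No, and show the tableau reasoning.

1. a : D?  L(a) = {A, E} ∪ {¬D}
   open: L(a) ⊇ {A, E, ¬C, ¬D, ∃t.¬B} (+ ∃-successors) — a ∉ D possible
2. Hence a : D: not entailed.

No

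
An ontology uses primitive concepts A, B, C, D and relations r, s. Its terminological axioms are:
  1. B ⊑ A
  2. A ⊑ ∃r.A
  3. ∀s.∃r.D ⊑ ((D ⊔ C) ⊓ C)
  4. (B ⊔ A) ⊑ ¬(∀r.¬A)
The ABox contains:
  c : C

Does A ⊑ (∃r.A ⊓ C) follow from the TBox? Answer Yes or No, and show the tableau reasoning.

1. A ⊑ (∃r.A ⊓ C)  ⇔  (A ⊓ (∀r.¬A ⊔ ¬C)) unsat w.r.t. T
   apply at x₀: A⊑∃r.A
   open: L(x₀) ⊇ {A, ¬C, ∃r.A, ∃s.∀r.¬D} (+ ∃-successors)
2. Hence A ⊑ (∃r.A ⊓ C): not entailed.

No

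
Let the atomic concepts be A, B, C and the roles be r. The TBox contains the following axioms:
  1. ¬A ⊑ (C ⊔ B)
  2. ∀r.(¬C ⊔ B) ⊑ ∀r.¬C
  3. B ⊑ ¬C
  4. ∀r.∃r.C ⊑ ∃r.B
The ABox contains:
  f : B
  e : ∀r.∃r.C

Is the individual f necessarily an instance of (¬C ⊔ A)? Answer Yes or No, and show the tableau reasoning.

Yes

1. f : (¬C ⊔ A)?  L(f) = {B} ∪ {(C ⊓ ¬A)}
   clash {C, ¬C} at f — f ∈ (¬C ⊔ A)
2. Hence f : (¬C ⊔ A): entailed.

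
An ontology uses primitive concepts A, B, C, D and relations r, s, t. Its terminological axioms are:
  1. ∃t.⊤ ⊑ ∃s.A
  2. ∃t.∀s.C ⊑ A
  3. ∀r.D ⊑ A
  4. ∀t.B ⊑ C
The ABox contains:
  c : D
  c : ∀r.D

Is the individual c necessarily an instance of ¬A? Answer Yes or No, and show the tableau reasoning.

1. c : ¬A?  L(c) = {D, ∀r.D} ∪ {A}
   open: L(c) ⊇ {A, C, D, ∀r.D, ∀t.⊥} — c ∉ ¬A possible
2. Hence c : ¬A: not entailed.

No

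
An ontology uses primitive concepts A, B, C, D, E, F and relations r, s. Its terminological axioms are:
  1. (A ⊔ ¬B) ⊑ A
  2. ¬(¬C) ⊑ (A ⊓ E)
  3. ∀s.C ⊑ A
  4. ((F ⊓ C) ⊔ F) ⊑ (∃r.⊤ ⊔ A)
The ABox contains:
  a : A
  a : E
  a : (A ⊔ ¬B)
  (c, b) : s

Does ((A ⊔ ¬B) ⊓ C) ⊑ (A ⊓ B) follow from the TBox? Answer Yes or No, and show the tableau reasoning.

No

1. ((A ⊔ ¬B) ⊓ C) ⊑ (A ⊓ B)  ⇔  (((A ⊔ ¬B) ⊓ C) ⊓ (¬A ⊔ ¬B)) unsat w.r.t. T
   apply at x₀: (A ⊔ ¬B)⊑A; ¬(¬C)⊑(A ⊓ E)
   open: L(x₀) ⊇ {A, C, E, ¬B, ¬F}
2. Hence ((A ⊔ ¬B) ⊓ C) ⊑ (A ⊓ B): not entailed.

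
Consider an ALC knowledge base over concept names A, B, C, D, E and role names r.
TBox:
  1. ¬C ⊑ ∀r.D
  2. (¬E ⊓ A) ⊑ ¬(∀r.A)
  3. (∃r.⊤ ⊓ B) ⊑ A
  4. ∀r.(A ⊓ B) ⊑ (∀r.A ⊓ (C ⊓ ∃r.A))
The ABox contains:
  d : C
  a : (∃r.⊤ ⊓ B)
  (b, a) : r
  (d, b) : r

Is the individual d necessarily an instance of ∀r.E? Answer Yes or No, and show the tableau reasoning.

1. d : ∀r.E?  L(d) = {C} ∪ {∃r.¬E}
   open: L(d) ⊇ {C, E, ¬B, ∃r.(¬A ⊔ ¬B), ∃r.¬E} (+ ∃-successors) — d ∉ ∀r.E possible
2. Hence d : ∀r.E: not entailed.

No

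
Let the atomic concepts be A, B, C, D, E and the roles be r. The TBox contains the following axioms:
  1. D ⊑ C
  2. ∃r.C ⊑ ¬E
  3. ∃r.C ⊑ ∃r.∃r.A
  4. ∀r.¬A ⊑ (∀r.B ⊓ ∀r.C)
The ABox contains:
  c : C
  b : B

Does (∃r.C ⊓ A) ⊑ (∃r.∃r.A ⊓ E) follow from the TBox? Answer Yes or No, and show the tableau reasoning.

1. (∃r.C ⊓ A) ⊑ (∃r.∃r.A ⊓ E)  ⇔  ((∃r.C ⊓ A) ⊓ (∀r.∀r.¬A ⊔ ¬E)) unsat w.r.t. T
   apply at x₀: ∃r.C⊑¬E; ∃r.C⊑∃r.∃r.A
   open: L(x₀) ⊇ {A, ¬D, ¬E, ∃r.A, ∃r.C, …} (+ ∃-successors)
2. Hence (∃r.C ⊓ A) ⊑ (∃r.∃r.A ⊓ E): not entailed.

No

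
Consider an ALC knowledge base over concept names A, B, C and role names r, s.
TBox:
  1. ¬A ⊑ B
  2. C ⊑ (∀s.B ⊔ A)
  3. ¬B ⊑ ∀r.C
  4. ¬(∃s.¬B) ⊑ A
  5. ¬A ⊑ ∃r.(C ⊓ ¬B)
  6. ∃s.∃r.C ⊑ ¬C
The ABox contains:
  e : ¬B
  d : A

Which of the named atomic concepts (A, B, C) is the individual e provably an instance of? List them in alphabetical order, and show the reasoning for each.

1. e : A?  L(e) = {¬B} ∪ {¬A}
   clash {B, ¬B} at e — e ∈ A
2. e : B?  L(e) = {¬B} ∪ {¬B}
   apply at e: ¬B⊑∀r.C
   open: L(e) ⊇ {A, ¬B, ¬C, ∀r.C} — e ∉ B possible
3. e : C?  L(e) = {¬B} ∪ {¬C}
   apply at e: ¬B⊑∀r.C
   open: L(e) ⊇ {A, ¬B, ¬C, ∀r.C} — e ∉ C possible
4. Entailed for e: {A}

{A}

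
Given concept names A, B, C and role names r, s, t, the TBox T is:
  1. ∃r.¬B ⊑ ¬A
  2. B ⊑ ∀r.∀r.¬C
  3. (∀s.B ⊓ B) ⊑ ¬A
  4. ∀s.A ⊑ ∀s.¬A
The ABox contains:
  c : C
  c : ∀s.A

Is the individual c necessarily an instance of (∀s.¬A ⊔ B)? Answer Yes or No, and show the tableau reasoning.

1. c : (∀s.¬A ⊔ B)?  L(c) = {C, ∀s.A} ∪ {(∃s.A ⊓ ¬B)}
   clash {A, ¬A} at an ∃-successor — c ∈ (∀s.¬A ⊔ B)
2. Hence c : (∀s.¬A ⊔ B): entailed.

Yes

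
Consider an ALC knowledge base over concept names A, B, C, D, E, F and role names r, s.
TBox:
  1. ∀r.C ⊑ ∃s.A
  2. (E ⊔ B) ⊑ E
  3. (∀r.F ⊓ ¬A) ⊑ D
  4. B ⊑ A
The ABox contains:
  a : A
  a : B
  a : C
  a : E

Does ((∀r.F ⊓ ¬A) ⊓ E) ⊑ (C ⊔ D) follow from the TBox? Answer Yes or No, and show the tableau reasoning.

1. ((∀r.F ⊓ ¬A) ⊓ E) ⊑ (C ⊔ D)  ⇔  (((∀r.F ⊓ ¬A) ⊓ E) ⊓ (¬C ⊓ ¬D)) unsat w.r.t. T
   all branches close; clash {A, ¬A} at x₀
2. Hence ((∀r.F ⊓ ¬A) ⊓ E) ⊑ (C ⊔ D): entailed.

Yes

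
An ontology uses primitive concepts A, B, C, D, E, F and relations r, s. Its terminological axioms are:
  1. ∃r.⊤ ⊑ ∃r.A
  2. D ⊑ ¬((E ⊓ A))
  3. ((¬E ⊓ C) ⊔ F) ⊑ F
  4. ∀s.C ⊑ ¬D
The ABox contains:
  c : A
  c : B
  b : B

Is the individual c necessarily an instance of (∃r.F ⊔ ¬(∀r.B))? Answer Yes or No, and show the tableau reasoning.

1. c : (∃r.F ⊔ ¬(∀r.B))?  L(c) = {A, B} ∪ {(∀r.¬F ⊓ ∀r.B)}
   open: L(c) ⊇ {A, B, E, ¬D, ¬F, …} — c ∉ (∃r.F ⊔ ¬(∀r.B)) possible
2. Hence c : (∃r.F ⊔ ¬(∀r.B)): not entailed.

No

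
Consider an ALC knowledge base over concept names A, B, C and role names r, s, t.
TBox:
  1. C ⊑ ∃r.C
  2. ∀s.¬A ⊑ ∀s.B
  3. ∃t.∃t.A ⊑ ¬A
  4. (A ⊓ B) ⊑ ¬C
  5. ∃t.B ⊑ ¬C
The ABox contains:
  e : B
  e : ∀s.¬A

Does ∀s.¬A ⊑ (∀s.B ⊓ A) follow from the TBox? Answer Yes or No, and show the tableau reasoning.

1. ∀s.¬A ⊑ (∀s.B ⊓ A)  ⇔  (∀s.¬A ⊓ (∃s.¬B ⊔ ¬A)) unsat w.r.t. T
   apply at x₀: ∀s.¬A⊑∀s.B
   open: L(x₀) ⊇ {¬A, ¬C, ∀s.B, ∀s.¬A}
2. Hence ∀s.¬A ⊑ (∀s.B ⊓ A): not entailed.

No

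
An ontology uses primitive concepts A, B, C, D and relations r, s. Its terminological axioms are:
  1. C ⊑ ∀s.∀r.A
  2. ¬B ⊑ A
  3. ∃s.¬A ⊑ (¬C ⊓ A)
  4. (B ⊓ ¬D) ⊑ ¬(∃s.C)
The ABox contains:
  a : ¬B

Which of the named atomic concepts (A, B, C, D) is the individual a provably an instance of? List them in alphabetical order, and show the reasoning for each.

{A}

1. a : A?  L(a) = {¬B} ∪ {¬A}
   clash {A, ¬A} at a — a ∈ A
2. a : B?  L(a) = {¬B} ∪ {¬B}
   apply at a: ¬B⊑A
   open: L(a) ⊇ {A, ¬B, ¬C, ∀s.A} — a ∉ B possible
3. a : C?  L(a) = {¬B} ∪ {¬C}
   apply at a: ¬B⊑A
   open: L(a) ⊇ {A, ¬B, ¬C, ∀s.A} — a ∉ C possible
4. a : D?  L(a) = {¬B} ∪ {¬D}
   apply at a: ¬B⊑A
   open: L(a) ⊇ {A, ¬B, ¬C, ¬D, ∀s.A} — a ∉ D possible
5. Entailed for a: {A}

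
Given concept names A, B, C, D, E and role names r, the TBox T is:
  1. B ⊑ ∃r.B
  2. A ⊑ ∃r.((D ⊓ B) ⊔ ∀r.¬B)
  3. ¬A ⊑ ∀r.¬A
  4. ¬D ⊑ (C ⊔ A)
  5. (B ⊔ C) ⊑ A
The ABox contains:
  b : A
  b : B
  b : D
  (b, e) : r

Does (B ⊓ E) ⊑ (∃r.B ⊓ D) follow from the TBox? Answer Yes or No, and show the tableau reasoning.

No

1. (B ⊓ E) ⊑ (∃r.B ⊓ D)  ⇔  ((B ⊓ E) ⊓ (∀r.¬B ⊔ ¬D)) unsat w.r.t. T
   apply at x₀: B⊑∃r.B
   open: L(x₀) ⊇ {A, B, C, E, ¬D, …} (+ ∃-successors)
2. Hence (B ⊓ E) ⊑ (∃r.B ⊓ D): not entailed.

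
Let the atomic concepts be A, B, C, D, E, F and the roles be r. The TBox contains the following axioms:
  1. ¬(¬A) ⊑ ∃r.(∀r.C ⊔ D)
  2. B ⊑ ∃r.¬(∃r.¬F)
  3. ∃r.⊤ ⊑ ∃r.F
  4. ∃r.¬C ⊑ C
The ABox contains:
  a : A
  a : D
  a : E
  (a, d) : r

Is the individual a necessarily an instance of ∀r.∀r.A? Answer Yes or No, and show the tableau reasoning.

No

1. a : ∀r.∀r.A?  L(a) = {A, D, E} ∪ {∃r.∃r.¬A}
   apply at a: ¬(¬A)⊑∃r.(∀r.C ⊔ D)
   open: L(a) ⊇ {A, D, E, ¬B, ∀r.C, …} (+ ∃-successors) — a ∉ ∀r.∀r.A possible
2. Hence a : ∀r.∀r.A: not entailed.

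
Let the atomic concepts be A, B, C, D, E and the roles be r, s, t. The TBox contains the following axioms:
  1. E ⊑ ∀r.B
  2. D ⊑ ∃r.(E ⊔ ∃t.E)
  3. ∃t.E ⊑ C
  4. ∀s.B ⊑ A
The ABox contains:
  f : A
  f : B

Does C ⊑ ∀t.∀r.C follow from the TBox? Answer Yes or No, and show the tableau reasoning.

No

1. C ⊑ ∀t.∀r.C  ⇔  (C ⊓ ∃t.∃r.¬C) unsat w.r.t. T
   open: L(x₀) ⊇ {C, ¬D, ¬E, ∃s.¬B, ∃t.∃r.¬C} (+ ∃-successors)
2. Hence C ⊑ ∀t.∀r.C: not entailed.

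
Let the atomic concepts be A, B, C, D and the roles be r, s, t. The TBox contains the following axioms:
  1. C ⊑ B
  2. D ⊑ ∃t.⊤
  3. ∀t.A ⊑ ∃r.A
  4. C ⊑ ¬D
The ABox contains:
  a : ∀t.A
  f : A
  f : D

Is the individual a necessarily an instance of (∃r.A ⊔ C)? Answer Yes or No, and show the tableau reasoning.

Yes

1. a : (∃r.A ⊔ C)?  L(a) = {∀t.A} ∪ {(∀r.¬A ⊓ ¬C)}
   clash {A, ¬A} at an ∃-successor — a ∈ (∃r.A ⊔ C)
2. Hence a : (∃r.A ⊔ C): entailed.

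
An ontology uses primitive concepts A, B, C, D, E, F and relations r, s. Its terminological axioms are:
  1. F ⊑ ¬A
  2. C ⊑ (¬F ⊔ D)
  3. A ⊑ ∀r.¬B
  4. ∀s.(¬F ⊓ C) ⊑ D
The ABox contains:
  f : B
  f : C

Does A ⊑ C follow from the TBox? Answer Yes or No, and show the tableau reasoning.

1. A ⊑ C  ⇔  (A ⊓ ¬C) unsat w.r.t. T
   apply at x₀: A⊑∀r.¬B
   open: L(x₀) ⊇ {A, ¬C, ¬F, ∀r.¬B, ∃s.(F ⊔ ¬C)} (+ ∃-successors)
2. Hence A ⊑ C: not entailed.

No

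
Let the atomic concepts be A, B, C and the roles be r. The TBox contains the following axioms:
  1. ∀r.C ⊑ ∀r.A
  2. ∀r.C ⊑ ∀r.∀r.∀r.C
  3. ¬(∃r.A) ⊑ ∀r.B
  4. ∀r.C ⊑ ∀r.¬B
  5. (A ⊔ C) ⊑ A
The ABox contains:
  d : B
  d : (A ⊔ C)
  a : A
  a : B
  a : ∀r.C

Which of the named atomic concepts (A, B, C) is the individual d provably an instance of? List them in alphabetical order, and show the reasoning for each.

1. d : A?  L(d) = {B, (A ⊔ C)} ∪ {¬A}
   clash {A, ¬A} at d — d ∈ A
2. d : B?  L(d) = {B, (A ⊔ C)} ∪ {¬B}
   clash {B, ¬B} at d — d ∈ B
3. d : C?  L(d) = {B, (A ⊔ C)} ∪ {¬C}
   apply at d: (A ⊔ C)⊑A
   open: L(d) ⊇ {A, B, ¬C, ∃r.A, ∃r.¬C} (+ ∃-successors) — d ∉ C possible
4. Entailed for d: {A, B}

{A, B}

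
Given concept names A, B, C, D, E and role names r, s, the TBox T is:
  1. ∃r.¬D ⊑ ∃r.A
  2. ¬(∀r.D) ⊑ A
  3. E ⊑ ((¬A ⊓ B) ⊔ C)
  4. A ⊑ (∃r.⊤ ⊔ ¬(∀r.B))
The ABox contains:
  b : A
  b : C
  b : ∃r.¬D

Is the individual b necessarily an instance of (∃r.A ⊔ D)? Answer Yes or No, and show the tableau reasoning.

Yes

1. b : (∃r.A ⊔ D)?  L(b) = {A, C, ∃r.¬D} ∪ {(∀r.¬A ⊓ ¬D)}
   clash {A, ¬A} at an ∃-successor — b ∈ (∃r.A ⊔ D)
2. Hence b : (∃r.A ⊔ D): entailed.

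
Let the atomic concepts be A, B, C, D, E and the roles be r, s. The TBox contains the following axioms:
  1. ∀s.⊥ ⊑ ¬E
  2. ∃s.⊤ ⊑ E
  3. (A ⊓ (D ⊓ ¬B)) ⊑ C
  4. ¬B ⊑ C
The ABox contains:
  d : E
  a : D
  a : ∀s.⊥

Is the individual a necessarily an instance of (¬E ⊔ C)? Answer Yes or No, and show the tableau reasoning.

1. a : (¬E ⊔ C)?  L(a) = {D, ∀s.⊥} ∪ {(E ⊓ ¬C)}
   clash {C, ¬C} at a — a ∈ (¬E ⊔ C)
2. Hence a : (¬E ⊔ C): entailed.

Yes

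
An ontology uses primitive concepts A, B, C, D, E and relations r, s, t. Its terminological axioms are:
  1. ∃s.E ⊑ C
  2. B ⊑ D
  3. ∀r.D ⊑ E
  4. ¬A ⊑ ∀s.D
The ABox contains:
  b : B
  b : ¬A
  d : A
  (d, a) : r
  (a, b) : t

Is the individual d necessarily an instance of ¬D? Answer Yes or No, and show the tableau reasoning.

No

1. d : ¬D?  L(d) = {A} ∪ {D}
   open: L(d) ⊇ {A, D, ∀s.¬E, ∃r.¬D} (+ ∃-successors) — d ∉ ¬D possible
2. Hence d : ¬D: not entailed.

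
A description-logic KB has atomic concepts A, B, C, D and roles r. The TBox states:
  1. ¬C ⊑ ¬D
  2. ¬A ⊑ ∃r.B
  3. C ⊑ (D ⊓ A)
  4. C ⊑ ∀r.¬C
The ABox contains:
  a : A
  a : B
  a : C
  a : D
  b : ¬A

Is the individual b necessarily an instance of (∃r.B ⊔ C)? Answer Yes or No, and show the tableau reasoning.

Yes

1. b : (∃r.B ⊔ C)?  L(b) = {¬A} ∪ {(∀r.¬B ⊓ ¬C)}
   clash {B, ¬B} at an ∃-successor — b ∈ (∃r.B ⊔ C)
2. Hence b : (∃r.B ⊔ C): entailed.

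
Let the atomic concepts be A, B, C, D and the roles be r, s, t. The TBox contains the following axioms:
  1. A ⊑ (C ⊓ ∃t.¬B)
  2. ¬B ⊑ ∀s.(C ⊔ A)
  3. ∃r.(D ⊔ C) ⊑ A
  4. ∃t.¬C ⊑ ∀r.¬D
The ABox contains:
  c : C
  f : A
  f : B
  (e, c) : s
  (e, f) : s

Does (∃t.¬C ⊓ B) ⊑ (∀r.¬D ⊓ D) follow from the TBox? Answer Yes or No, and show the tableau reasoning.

No

1. (∃t.¬C ⊓ B) ⊑ (∀r.¬D ⊓ D)  ⇔  ((∃t.¬C ⊓ B) ⊓ (∃r.D ⊔ ¬D)) unsat w.r.t. T
   apply at x₀: ∃t.¬C⊑∀r.¬D
   open: L(x₀) ⊇ {B, ¬A, ¬D, ∀r.(¬D ⊓ ¬C), ∀r.¬D, …} (+ ∃-successors)
2. Hence (∃t.¬C ⊓ B) ⊑ (∀r.¬D ⊓ D): not entailed.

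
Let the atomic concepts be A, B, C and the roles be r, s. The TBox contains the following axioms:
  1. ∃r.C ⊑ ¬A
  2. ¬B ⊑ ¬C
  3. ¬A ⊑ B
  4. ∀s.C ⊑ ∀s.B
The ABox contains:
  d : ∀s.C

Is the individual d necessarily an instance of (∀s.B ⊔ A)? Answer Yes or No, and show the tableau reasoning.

Yes

1. d : (∀s.B ⊔ A)?  L(d) = {∀s.C} ∪ {(∃s.¬B ⊓ ¬A)}
   clash {B, ¬B} at an ∃-successor — d ∈ (∀s.B ⊔ A)
2. Hence d : (∀s.B ⊔ A): entailed.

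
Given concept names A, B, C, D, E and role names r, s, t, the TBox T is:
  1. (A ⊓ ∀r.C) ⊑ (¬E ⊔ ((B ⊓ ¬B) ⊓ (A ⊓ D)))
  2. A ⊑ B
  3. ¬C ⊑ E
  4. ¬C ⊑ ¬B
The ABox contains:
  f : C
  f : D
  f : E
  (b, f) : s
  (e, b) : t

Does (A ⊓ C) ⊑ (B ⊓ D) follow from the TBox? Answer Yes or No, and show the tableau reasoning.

No

1. (A ⊓ C) ⊑ (B ⊓ D)  ⇔  ((A ⊓ C) ⊓ (¬B ⊔ ¬D)) unsat w.r.t. T
   apply at x₀: A⊑B
   open: L(x₀) ⊇ {A, B, C, ¬D, ∃r.¬C} (+ ∃-successors)
2. Hence (A ⊓ C) ⊑ (B ⊓ D): not entailed.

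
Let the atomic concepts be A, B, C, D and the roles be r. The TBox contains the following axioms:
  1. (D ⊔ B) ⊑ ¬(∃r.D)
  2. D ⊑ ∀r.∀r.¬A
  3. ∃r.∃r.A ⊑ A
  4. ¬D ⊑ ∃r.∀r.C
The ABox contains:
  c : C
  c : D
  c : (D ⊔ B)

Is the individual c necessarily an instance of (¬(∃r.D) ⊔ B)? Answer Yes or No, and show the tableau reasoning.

Yes

1. c : (¬(∃r.D) ⊔ B)?  L(c) = {C, D, (D ⊔ B)} ∪ {(∃r.D ⊓ ¬B)}
   clash {D, ¬D} at an ∃-successor — c ∈ (¬(∃r.D) ⊔ B)
2. Hence c : (¬(∃r.D) ⊔ B): entailed.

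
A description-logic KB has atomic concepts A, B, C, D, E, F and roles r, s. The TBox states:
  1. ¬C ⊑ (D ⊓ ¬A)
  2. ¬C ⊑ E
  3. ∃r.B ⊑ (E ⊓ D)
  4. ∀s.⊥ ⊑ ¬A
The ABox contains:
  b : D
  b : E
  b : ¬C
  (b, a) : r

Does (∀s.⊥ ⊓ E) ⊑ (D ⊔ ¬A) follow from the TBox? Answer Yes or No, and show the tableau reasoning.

1. (∀s.⊥ ⊓ E) ⊑ (D ⊔ ¬A)  ⇔  ((∀s.⊥ ⊓ E) ⊓ (¬D ⊓ A)) unsat w.r.t. T
   all branches close; clash {A, ¬A} at x₀
2. Hence (∀s.⊥ ⊓ E) ⊑ (D ⊔ ¬A): entailed.

Yes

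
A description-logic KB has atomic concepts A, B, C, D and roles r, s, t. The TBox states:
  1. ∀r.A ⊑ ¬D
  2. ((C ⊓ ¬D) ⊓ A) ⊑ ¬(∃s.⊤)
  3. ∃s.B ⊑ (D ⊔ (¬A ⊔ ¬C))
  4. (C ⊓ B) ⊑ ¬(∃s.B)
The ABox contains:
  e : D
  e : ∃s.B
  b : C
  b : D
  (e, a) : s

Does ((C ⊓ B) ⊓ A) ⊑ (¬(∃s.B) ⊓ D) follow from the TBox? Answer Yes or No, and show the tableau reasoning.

1. ((C ⊓ B) ⊓ A) ⊑ (¬(∃s.B) ⊓ D)  ⇔  (((C ⊓ B) ⊓ A) ⊓ (∃s.B ⊔ ¬D)) unsat w.r.t. T
   apply at x₀: (C ⊓ B)⊑¬(∃s.B)
   open: L(x₀) ⊇ {A, B, C, ¬D, ∀s.¬B, …}
2. Hence ((C ⊓ B) ⊓ A) ⊑ (¬(∃s.B) ⊓ D): not entailed.

No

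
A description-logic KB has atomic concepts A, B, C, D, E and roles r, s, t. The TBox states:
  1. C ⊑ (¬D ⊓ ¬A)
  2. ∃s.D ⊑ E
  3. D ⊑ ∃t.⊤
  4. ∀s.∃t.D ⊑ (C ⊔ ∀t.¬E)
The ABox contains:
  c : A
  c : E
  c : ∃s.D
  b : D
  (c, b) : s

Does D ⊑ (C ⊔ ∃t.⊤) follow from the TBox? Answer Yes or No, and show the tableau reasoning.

Yes

1. D ⊑ (C ⊔ ∃t.⊤)  ⇔  (D ⊓ (¬C ⊓ ∀t.⊥)) unsat w.r.t. T
   all branches close; clash ⊥ at an ∃-successor
2. Hence D ⊑ (C ⊔ ∃t.⊤): entailed.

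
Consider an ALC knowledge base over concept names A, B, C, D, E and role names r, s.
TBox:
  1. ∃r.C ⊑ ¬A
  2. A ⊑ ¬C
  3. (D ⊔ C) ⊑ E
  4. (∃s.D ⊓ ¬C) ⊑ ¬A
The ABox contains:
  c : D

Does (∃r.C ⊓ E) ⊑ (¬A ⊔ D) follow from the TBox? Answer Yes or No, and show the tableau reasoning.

Yes

1. (∃r.C ⊓ E) ⊑ (¬A ⊔ D)  ⇔  ((∃r.C ⊓ E) ⊓ (A ⊓ ¬D)) unsat w.r.t. T
   all branches close; clash {A, ¬A} at x₀
2. Hence (∃r.C ⊓ E) ⊑ (¬A ⊔ D): entailed.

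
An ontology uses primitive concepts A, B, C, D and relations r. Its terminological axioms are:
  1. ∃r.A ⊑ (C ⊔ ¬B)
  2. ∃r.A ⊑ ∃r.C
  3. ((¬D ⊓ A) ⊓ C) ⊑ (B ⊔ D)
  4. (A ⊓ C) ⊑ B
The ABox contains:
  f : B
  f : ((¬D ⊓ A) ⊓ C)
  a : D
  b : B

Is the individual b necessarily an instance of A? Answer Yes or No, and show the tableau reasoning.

1. b : A?  L(b) = {B} ∪ {¬A}
   open: L(b) ⊇ {B, ¬A, ∀r.¬A} — b ∉ A possible
2. Hence b : A: not entailed.

No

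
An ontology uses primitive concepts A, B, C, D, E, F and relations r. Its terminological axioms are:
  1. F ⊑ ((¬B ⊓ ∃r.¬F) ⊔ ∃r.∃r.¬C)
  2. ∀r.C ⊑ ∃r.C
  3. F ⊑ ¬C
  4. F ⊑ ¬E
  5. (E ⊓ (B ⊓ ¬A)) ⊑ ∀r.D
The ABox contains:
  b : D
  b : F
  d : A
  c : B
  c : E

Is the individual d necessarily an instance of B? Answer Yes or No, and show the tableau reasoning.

1. d : B?  L(d) = {A} ∪ {¬B}
   open: L(d) ⊇ {A, ¬B, ¬E, ¬F, ∃r.¬C} (+ ∃-successors) — d ∉ B possible
2. Hence d : B: not entailed.

No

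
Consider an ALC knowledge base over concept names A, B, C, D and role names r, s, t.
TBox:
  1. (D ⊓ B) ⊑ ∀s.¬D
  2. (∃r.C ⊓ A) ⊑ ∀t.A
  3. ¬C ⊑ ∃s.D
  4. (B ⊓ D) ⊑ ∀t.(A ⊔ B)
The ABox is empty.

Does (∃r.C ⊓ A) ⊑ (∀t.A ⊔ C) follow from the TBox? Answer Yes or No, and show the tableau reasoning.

Yes

1. (∃r.C ⊓ A) ⊑ (∀t.A ⊔ C)  ⇔  ((∃r.C ⊓ A) ⊓ (∃t.¬A ⊓ ¬C)) unsat w.r.t. T
   all branches close; clash {D, ¬D} at an ∃-successor
2. Hence (∃r.C ⊓ A) ⊑ (∀t.A ⊔ C): entailed.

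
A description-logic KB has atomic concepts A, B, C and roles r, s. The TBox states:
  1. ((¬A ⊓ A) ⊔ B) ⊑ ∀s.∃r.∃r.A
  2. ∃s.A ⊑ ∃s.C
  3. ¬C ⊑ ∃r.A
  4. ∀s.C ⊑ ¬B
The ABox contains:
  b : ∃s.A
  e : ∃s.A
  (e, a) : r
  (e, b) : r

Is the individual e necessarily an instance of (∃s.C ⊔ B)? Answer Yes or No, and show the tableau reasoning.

1. e : (∃s.C ⊔ B)?  L(e) = {∃s.A} ∪ {(∀s.¬C ⊓ ¬B)}
   clash {C, ¬C} at an ∃-successor — e ∈ (∃s.C ⊔ B)
2. Hence e : (∃s.C ⊔ B): entailed.

Yes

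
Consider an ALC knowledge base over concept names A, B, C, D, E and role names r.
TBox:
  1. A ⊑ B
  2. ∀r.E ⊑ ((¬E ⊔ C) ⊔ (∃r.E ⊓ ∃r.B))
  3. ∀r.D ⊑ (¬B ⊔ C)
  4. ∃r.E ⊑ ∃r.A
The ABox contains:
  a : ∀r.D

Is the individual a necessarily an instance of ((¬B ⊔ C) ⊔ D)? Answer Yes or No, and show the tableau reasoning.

1. a : ((¬B ⊔ C) ⊔ D)?  L(a) = {∀r.D} ∪ {((B ⊓ ¬C) ⊓ ¬D)}
   clash {C, ¬C} at a — a ∈ ((¬B ⊔ C) ⊔ D)
2. Hence a : ((¬B ⊔ C) ⊔ D): entailed.

Yes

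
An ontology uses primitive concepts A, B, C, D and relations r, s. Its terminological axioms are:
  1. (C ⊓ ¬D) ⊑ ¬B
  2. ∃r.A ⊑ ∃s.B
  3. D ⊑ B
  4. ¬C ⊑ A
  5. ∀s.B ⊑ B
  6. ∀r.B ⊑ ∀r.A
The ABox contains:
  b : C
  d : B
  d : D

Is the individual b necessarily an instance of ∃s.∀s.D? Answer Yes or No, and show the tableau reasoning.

1. b : ∃s.∀s.D?  L(b) = {C} ∪ {∀s.∃s.¬D}
   open: L(b) ⊇ {C, ¬B, ¬D, ∀r.¬A, ∀s.∃s.¬D, …} (+ ∃-successors) — b ∉ ∃s.∀s.D possible
2. Hence b : ∃s.∀s.D: not entailed.

No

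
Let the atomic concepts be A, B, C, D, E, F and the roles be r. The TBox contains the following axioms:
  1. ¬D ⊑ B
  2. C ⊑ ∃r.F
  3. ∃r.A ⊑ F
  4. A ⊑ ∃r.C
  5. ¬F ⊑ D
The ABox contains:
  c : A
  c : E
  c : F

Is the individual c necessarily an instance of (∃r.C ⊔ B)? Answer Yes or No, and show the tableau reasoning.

1. c : (∃r.C ⊔ B)?  L(c) = {A, E, F} ∪ {(∀r.¬C ⊓ ¬B)}
   clash {B, ¬B} at c — c ∈ (∃r.C ⊔ B)
2. Hence c : (∃r.C ⊔ B): entailed.

Yes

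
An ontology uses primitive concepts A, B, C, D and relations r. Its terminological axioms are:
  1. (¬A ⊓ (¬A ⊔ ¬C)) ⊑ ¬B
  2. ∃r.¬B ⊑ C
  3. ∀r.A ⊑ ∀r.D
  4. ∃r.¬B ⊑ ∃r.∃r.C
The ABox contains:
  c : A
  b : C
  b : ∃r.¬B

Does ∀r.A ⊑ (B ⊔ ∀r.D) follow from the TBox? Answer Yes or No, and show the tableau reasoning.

1. ∀r.A ⊑ (B ⊔ ∀r.D)  ⇔  (∀r.A ⊓ (¬B ⊓ ∃r.¬D)) unsat w.r.t. T
   all branches close; clash {D, ¬D} at an ∃-successor
2. Hence ∀r.A ⊑ (B ⊔ ∀r.D): entailed.

Yes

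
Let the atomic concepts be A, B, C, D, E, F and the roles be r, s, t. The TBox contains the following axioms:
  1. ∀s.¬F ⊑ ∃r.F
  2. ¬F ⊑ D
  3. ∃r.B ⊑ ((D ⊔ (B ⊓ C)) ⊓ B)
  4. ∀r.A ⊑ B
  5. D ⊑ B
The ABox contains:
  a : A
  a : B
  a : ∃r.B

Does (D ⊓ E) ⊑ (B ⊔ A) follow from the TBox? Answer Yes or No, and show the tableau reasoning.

1. (D ⊓ E) ⊑ (B ⊔ A)  ⇔  ((D ⊓ E) ⊓ (¬B ⊓ ¬A)) unsat w.r.t. T
   all branches close; clash {B, ¬B} at x₀
2. Hence (D ⊓ E) ⊑ (B ⊔ A): entailed.

Yes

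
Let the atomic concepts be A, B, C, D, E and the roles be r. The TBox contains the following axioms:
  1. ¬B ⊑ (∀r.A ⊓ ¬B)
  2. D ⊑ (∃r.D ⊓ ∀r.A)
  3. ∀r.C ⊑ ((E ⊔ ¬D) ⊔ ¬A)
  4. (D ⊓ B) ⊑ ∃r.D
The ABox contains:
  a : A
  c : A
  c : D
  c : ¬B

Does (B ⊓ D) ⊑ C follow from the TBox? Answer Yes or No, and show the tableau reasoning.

No

1. (B ⊓ D) ⊑ C  ⇔  ((B ⊓ D) ⊓ ¬C) unsat w.r.t. T
   apply at x₀: D⊑(∃r.D ⊓ ∀r.A)
   open: L(x₀) ⊇ {B, D, ¬C, ∀r.A, ∃r.D, …} (+ ∃-successors)
2. Hence (B ⊓ D) ⊑ C: not entailed.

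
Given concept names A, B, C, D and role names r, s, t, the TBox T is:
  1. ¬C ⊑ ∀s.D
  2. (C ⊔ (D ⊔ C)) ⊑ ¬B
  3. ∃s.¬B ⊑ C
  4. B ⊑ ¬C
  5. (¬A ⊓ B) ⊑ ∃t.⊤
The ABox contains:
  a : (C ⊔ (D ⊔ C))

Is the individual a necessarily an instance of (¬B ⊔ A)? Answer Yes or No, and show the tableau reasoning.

Yes

1. a : (¬B ⊔ A)?  L(a) = {(C ⊔ (D ⊔ C))} ∪ {(B ⊓ ¬A)}
   clash {C, ¬C} at a — a ∈ (¬B ⊔ A)
2. Hence a : (¬B ⊔ A): entailed.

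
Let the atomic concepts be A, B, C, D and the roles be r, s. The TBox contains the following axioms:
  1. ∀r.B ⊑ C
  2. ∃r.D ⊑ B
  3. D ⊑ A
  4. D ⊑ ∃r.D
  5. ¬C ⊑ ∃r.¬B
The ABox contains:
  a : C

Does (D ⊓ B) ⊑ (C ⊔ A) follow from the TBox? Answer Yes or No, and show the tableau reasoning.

Yes

1. (D ⊓ B) ⊑ (C ⊔ A)  ⇔  ((D ⊓ B) ⊓ (¬C ⊓ ¬A)) unsat w.r.t. T
   all branches close; clash {A, ¬A} at x₀
2. Hence (D ⊓ B) ⊑ (C ⊔ A): entailed.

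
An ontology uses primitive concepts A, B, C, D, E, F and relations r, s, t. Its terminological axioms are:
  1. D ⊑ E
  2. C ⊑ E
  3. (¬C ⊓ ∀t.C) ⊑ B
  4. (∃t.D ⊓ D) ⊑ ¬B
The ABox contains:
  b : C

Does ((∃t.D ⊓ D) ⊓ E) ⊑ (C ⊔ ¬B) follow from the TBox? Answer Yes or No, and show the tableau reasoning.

1. ((∃t.D ⊓ D) ⊓ E) ⊑ (C ⊔ ¬B)  ⇔  (((∃t.D ⊓ D) ⊓ E) ⊓ (¬C ⊓ B)) unsat w.r.t. T
   all branches close; clash {B, ¬B} at x₀
2. Hence ((∃t.D ⊓ D) ⊓ E) ⊑ (C ⊔ ¬B): entailed.

Yes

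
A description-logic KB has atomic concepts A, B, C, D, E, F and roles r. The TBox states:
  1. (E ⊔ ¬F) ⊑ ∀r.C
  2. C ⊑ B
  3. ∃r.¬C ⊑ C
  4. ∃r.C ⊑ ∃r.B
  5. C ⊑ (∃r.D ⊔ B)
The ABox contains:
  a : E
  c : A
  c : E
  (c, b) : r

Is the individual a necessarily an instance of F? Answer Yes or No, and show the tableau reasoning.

1. a : F?  L(a) = {E} ∪ {¬F}
   open: L(a) ⊇ {E, ¬C, ¬F, ∀r.C, ∀r.¬C} — a ∉ F possible
2. Hence a : F: not entailed.

No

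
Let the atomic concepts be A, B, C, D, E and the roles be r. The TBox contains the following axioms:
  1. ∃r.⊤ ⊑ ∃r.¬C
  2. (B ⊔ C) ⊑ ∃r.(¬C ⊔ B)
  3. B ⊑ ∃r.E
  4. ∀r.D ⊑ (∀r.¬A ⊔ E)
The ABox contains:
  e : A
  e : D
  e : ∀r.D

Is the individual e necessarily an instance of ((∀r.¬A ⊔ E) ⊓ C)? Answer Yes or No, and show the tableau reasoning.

No

1. e : ((∀r.¬A ⊔ E) ⊓ C)?  L(e) = {A, D, ∀r.D} ∪ {((∃r.A ⊓ ¬E) ⊔ ¬C)}
   apply at e: ∀r.D⊑(∀r.¬A ⊔ E)
   open: L(e) ⊇ {A, D, ¬B, ¬C, ∀r.D, …} — e ∉ ((∀r.¬A ⊔ E) ⊓ C) possible
2. Hence e : ((∀r.¬A ⊔ E) ⊓ C): not entailed.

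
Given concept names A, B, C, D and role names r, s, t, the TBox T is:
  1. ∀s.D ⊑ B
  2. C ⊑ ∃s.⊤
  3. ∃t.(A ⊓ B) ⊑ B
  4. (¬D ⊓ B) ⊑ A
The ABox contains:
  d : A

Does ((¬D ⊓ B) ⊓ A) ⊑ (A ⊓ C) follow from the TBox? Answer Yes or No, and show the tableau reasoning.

No

1. ((¬D ⊓ B) ⊓ A) ⊑ (A ⊓ C)  ⇔  (((¬D ⊓ B) ⊓ A) ⊓ (¬A ⊔ ¬C)) unsat w.r.t. T
   open: L(x₀) ⊇ {A, B, ¬C, ¬D}
2. Hence ((¬D ⊓ B) ⊓ A) ⊑ (A ⊓ C): not entailed.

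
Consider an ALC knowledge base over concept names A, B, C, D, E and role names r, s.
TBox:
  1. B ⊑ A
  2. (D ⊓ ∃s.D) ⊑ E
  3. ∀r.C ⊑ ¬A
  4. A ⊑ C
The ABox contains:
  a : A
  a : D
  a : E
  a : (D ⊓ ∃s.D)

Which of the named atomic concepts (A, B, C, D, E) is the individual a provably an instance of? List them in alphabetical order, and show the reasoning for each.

1. a : A?  L(a) = {A, D, E, (D ⊓ ∃s.D)} ∪ {¬A}
   clash {A, ¬A} at a — a ∈ A
2. a : B?  L(a) = {A, D, E, (D ⊓ ∃s.D)} ∪ {¬B}
   apply at a: A⊑C
   open: L(a) ⊇ {A, C, D, E, ¬B, …} (+ ∃-successors) — a ∉ B possible
3. a : C?  L(a) = {A, D, E, (D ⊓ ∃s.D)} ∪ {¬C}
   clash {C, ¬C} at a — a ∈ C
4. a : D?  L(a) = {A, D, E, (D ⊓ ∃s.D)} ∪ {¬D}
   clash {D, ¬D} at a — a ∈ D
5. a : E?  L(a) = {A, D, E, (D ⊓ ∃s.D)} ∪ {¬E}
   clash {E, ¬E} at a — a ∈ E
6. Entailed for a: {A, C, D, E}

{A, C, D, E}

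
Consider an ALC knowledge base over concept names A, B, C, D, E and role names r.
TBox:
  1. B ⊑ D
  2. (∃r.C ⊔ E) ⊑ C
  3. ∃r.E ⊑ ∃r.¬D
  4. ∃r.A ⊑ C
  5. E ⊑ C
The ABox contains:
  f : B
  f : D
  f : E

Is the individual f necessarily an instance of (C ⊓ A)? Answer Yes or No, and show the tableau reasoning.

No

1. f : (C ⊓ A)?  L(f) = {B, D, E} ∪ {(¬C ⊔ ¬A)}
   apply at f: E⊑C
   open: L(f) ⊇ {B, C, D, E, ¬A, …} — f ∉ (C ⊓ A) possible
2. Hence f : (C ⊓ A): not entailed.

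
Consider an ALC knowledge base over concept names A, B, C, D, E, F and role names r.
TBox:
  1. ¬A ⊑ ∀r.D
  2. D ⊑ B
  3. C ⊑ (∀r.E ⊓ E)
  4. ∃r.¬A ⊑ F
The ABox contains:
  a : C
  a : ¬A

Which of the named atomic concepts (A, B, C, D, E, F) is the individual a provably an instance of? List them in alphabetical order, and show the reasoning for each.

{C, E}

1. a : A?  L(a) = {C, ¬A} ∪ {¬A}
   apply at a: ¬A⊑∀r.D; C⊑(∀r.E ⊓ E)
   open: L(a) ⊇ {C, E, ¬A, ¬D, ∀r.A, …} — a ∉ A possible
2. a : B?  L(a) = {C, ¬A} ∪ {¬B}
   apply at a: ¬A⊑∀r.D; C⊑(∀r.E ⊓ E)
   open: L(a) ⊇ {C, E, ¬A, ¬B, ¬D, …} — a ∉ B possible
3. a : C?  L(a) = {C, ¬A} ∪ {¬C}
   clash {C, ¬C} at a — a ∈ C
4. a : D?  L(a) = {C, ¬A} ∪ {¬D}
   apply at a: ¬A⊑∀r.D; C⊑(∀r.E ⊓ E)
   open: L(a) ⊇ {C, E, ¬A, ¬D, ∀r.A, …} — a ∉ D possible
5. a : E?  L(a) = {C, ¬A} ∪ {¬E}
   clash {E, ¬E} at a — a ∈ E
6. a : F?  L(a) = {C, ¬A} ∪ {¬F}
   apply at a: ¬A⊑∀r.D; C⊑(∀r.E ⊓ E)
   open: L(a) ⊇ {C, E, ¬A, ¬D, ¬F, …} — a ∉ F possible
7. Entailed for a: {C, E}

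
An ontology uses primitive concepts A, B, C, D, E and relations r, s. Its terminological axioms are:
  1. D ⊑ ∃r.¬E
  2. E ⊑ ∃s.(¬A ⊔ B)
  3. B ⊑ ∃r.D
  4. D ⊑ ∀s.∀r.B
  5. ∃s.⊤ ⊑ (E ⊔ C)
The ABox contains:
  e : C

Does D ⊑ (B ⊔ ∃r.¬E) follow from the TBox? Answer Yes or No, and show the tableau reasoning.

Yes

1. D ⊑ (B ⊔ ∃r.¬E)  ⇔  (D ⊓ (¬B ⊓ ∀r.E)) unsat w.r.t. T
   all branches close; clash {E, ¬E} at an ∃-successor
2. Hence D ⊑ (B ⊔ ∃r.¬E): entailed.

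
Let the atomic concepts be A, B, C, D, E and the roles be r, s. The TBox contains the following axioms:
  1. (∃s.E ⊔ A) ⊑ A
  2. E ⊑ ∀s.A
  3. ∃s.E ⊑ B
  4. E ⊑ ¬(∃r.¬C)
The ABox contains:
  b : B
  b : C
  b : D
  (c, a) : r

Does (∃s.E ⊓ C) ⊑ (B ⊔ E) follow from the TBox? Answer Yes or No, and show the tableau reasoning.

Yes

1. (∃s.E ⊓ C) ⊑ (B ⊔ E)  ⇔  ((∃s.E ⊓ C) ⊓ (¬B ⊓ ¬E)) unsat w.r.t. T
   all branches close; clash {B, ¬B} at x₀
2. Hence (∃s.E ⊓ C) ⊑ (B ⊔ E): entailed.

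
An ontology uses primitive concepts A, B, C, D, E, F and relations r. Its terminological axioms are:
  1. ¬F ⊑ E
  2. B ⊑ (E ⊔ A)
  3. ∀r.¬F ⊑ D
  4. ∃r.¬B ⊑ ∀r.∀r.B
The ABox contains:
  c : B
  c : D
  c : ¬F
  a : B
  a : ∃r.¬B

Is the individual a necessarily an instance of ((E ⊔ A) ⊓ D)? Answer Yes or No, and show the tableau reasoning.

1. a : ((E ⊔ A) ⊓ D)?  L(a) = {B, ∃r.¬B} ∪ {((¬E ⊓ ¬A) ⊔ ¬D)}
   apply at a: B⊑(E ⊔ A); ∃r.¬B⊑∀r.∀r.B
   open: L(a) ⊇ {B, E, F, ¬D, ∀r.∀r.B, …} (+ ∃-successors) — a ∉ ((E ⊔ A) ⊓ D) possible
2. Hence a : ((E ⊔ A) ⊓ D): not entailed.

No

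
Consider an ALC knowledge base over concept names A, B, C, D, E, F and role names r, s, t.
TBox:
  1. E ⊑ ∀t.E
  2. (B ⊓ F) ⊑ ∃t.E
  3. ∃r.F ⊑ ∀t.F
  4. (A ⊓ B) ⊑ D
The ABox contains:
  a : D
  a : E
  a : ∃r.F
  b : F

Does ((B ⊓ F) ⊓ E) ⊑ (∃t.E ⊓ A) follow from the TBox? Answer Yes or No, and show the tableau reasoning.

1. ((B ⊓ F) ⊓ E) ⊑ (∃t.E ⊓ A)  ⇔  (((B ⊓ F) ⊓ E) ⊓ (∀t.¬E ⊔ ¬A)) unsat w.r.t. T
   apply at x₀: E⊑∀t.E; (B ⊓ F)⊑∃t.E
   open: L(x₀) ⊇ {B, E, F, ¬A, ∀r.¬F, …} (+ ∃-successors)
2. Hence ((B ⊓ F) ⊓ E) ⊑ (∃t.E ⊓ A): not entailed.

No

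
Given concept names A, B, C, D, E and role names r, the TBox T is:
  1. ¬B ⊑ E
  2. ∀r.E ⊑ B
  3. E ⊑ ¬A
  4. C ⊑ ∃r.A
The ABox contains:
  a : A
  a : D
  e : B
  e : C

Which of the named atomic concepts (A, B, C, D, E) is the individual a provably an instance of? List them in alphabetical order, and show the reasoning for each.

{A, B, D}

1. a : A?  L(a) = {A, D} ∪ {¬A}
   clash {A, ¬A} at a — a ∈ A
2. a : B?  L(a) = {A, D} ∪ {¬B}
   clash {A, ¬A} at a — a ∈ B
3. a : C?  L(a) = {A, D} ∪ {¬C}
   open: L(a) ⊇ {A, B, D, ¬C, ¬E} — a ∉ C possible
4. a : D?  L(a) = {A, D} ∪ {¬D}
   clash {D, ¬D} at a — a ∈ D
5. a : E?  L(a) = {A, D} ∪ {¬E}
   open: L(a) ⊇ {A, B, D, ¬C, ¬E} — a ∉ E possible
6. Entailed for a: {A, B, D}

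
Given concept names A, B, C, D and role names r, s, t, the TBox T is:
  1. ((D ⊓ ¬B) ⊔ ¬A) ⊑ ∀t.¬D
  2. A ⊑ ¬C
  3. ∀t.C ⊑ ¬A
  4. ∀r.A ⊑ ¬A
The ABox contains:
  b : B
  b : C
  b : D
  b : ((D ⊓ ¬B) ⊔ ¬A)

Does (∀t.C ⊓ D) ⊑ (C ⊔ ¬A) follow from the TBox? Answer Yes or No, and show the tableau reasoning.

1. (∀t.C ⊓ D) ⊑ (C ⊔ ¬A)  ⇔  ((∀t.C ⊓ D) ⊓ (¬C ⊓ A)) unsat w.r.t. T
   all branches close; clash {A, ¬A} at x₀
2. Hence (∀t.C ⊓ D) ⊑ (C ⊔ ¬A): entailed.

Yes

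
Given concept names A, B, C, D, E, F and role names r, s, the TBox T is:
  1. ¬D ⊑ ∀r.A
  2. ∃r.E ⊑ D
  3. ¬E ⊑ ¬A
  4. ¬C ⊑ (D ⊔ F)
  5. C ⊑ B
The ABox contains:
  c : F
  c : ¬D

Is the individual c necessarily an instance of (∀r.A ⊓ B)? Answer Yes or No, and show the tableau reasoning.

No

1. c : (∀r.A ⊓ B)?  L(c) = {F, ¬D} ∪ {(∃r.¬A ⊔ ¬B)}
   apply at c: ¬D⊑∀r.A
   open: L(c) ⊇ {E, F, ¬B, ¬C, ¬D, …} — c ∉ (∀r.A ⊓ B) possible
2. Hence c : (∀r.A ⊓ B): not entailed.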